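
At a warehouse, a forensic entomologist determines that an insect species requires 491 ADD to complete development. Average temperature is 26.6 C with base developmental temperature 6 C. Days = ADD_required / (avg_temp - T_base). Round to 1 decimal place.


Insect development time:
Effective temperature = avg_temp - T_base = 26.6 - 6 = 20.6 C
Days = ADD / effective_temp = 491 / 20.6 = 23.8 days

23.8


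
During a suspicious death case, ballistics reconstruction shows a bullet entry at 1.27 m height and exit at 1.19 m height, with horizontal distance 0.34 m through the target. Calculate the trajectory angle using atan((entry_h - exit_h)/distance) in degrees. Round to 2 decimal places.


Bullet trajectory angle:
Height difference = 1.27 - 1.19 = 0.08 m
angle = atan(0.08 / 0.34)
angle = atan(0.235294)
angle = 13.24 degrees

13.24


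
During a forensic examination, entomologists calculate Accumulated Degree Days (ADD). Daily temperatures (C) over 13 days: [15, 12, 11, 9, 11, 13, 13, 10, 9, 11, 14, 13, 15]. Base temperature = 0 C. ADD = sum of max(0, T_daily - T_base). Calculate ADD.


Computing ADD day by day:
Day 1: max(0, 15 - 0) = 15
Day 2: max(0, 12 - 0) = 12
Day 3: max(0, 11 - 0) = 11
Day 4: max(0, 9 - 0) = 9
Day 5: max(0, 11 - 0) = 11
Day 6: max(0, 13 - 0) = 13
Day 7: max(0, 13 - 0) = 13
Day 8: max(0, 10 - 0) = 10
Day 9: max(0, 9 - 0) = 9
Day 10: max(0, 11 - 0) = 11
Day 11: max(0, 14 - 0) = 14
Day 12: max(0, 13 - 0) = 13
Day 13: max(0, 15 - 0) = 15
Total ADD = 156

156


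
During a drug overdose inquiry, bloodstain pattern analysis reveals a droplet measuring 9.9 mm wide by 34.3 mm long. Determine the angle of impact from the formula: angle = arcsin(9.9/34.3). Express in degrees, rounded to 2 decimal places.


Blood spatter impact angle calculation:
width / length = 9.9 / 34.3 = 0.28863
angle = arcsin(0.28863)
angle = 16.78 degrees

16.78


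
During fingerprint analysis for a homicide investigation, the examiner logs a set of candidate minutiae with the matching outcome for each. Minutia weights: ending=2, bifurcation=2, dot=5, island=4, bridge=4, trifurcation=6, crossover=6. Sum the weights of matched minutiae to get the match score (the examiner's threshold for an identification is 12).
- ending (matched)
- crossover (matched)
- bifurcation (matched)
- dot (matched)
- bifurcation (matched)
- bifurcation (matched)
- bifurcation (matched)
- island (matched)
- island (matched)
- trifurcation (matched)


Weighted minutiae match score:
  ending: matched, +2 (running total 2)
  crossover: matched, +6 (running total 8)
  bifurcation: matched, +2 (running total 10)
  dot: matched, +5 (running total 15)
  bifurcation: matched, +2 (running total 17)
  bifurcation: matched, +2 (running total 19)
  bifurcation: matched, +2 (running total 21)
  island: matched, +4 (running total 25)
  island: matched, +4 (running total 29)
  trifurcation: matched, +6 (running total 35)
Total score = 35
Threshold = 12; verdict = identification

35


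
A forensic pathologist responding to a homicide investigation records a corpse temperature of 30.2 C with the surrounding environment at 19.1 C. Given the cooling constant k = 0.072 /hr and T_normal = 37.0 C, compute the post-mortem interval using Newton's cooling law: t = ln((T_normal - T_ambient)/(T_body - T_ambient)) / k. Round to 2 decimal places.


Using Newton's law of cooling:
t = ln((T_normal - T_ambient) / (T_body - T_ambient)) / k
T_normal - T_ambient = 17.9
T_body - T_ambient = 11.1
Ratio = 1.612613
ln(ratio) = 0.477856
t = 0.477856 / 0.072 = 6.64 hours

6.64


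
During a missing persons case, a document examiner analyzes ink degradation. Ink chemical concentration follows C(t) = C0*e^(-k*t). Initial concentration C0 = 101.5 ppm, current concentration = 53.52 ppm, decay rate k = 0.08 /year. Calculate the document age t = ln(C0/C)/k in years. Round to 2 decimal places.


Document age estimation:
C0/C = 101.5 / 53.52 = 1.896487
ln(C0/C) = 0.640003
t = 0.640003 / 0.08 = 8.00 years

8.00


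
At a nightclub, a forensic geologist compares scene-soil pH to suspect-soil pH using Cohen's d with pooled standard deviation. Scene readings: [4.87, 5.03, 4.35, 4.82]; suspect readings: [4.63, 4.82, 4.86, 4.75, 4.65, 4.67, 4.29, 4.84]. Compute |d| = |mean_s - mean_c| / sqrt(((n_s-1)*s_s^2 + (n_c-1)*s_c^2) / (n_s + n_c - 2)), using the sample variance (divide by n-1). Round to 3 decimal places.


Pooled-variance Cohen's d for soil pH comparison:
Scene mean = 19.07 / 4 = 4.7675
Suspect mean = 37.51 / 8 = 4.68875
Scene sample variance s_s^2 = 0.085492
Suspect sample variance s_c^2 = 0.033927
Pooled variance = ((n_s-1)*s_s^2 + (n_c-1)*s_c^2) / (n_s + n_c - 2) = 0.049396
Pooled SD = sqrt(0.049396) = 0.222252
Mean difference = 0.07875
|d| = |0.07875| / 0.222252 = 0.354

0.354


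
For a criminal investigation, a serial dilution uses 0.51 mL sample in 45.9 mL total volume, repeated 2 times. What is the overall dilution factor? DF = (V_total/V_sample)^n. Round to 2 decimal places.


Dilution factor calculation:
Single dilution = V_total / V_sample = 45.9 / 0.51 ≈ 90
Number of dilutions = 2
Total DF = (45.9 / 0.51)^2 (full precision, rounded at the end) = 8100.00

8100.00


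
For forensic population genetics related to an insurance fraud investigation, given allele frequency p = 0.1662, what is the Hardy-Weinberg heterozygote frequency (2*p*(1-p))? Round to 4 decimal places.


Hardy-Weinberg heterozygote frequency:
q = 1 - p = 1 - 0.1662 = 0.8338
2pq = 2 * 0.1662 * 0.8338 = 0.2772

0.2772


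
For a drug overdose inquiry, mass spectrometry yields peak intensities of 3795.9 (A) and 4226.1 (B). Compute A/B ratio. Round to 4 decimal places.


Spectral peak ratio:
Peak A = 3795.9 counts
Peak B = 4226.1 counts
Ratio = 3795.9 / 4226.1 = 0.8982

0.8982


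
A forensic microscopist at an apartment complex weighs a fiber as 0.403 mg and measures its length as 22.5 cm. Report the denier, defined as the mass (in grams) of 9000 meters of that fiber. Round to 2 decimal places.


Denier calculation:
Mass in grams = 0.403 mg / 1000 = 0.000403 g
Length in meters = 22.5 cm / 100 = 0.225 m
Linear density = mass / length = 0.000403 / 0.225 = 0.00179111 g/m
Denier = (g/m) * 9000 = 0.00179111 * 9000 = 16.12

16.12


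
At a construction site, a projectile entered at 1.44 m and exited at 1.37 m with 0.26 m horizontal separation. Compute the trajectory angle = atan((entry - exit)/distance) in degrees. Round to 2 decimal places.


Bullet trajectory angle:
Height difference = 1.44 - 1.37 = 0.07 m
angle = atan(0.07 / 0.26)
angle = atan(0.269231)
angle = 15.07 degrees

15.07


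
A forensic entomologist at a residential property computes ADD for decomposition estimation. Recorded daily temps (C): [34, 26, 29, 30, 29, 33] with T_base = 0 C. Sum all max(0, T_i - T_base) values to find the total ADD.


Computing ADD day by day:
Day 1: max(0, 34 - 0) = 34
Day 2: max(0, 26 - 0) = 26
Day 3: max(0, 29 - 0) = 29
Day 4: max(0, 30 - 0) = 30
Day 5: max(0, 29 - 0) = 29
Day 6: max(0, 33 - 0) = 33
Total ADD = 181

181


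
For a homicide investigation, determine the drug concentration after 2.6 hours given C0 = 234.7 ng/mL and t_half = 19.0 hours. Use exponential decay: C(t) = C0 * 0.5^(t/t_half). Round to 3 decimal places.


Drug concentration decay:
Number of half-lives = t / t_half = 2.6 / 19.0 = 0.136842
Decay factor = 0.5^0.136842 = 0.90950785
C(t) = 234.7 * 0.90950785 = 213.461 ng/mL

213.461


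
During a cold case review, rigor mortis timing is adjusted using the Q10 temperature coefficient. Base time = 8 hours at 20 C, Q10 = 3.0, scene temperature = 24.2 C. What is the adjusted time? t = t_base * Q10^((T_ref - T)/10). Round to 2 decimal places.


Rigor mortis time adjustment:
Exponent = (T_ref - T_actual) / 10 = (20 - 24.2) / 10 = -0.42
Q10 factor = 3.0^-0.42 = 0.63039
t_adjusted = 8 * 0.63039 = 5.04 hours

5.04


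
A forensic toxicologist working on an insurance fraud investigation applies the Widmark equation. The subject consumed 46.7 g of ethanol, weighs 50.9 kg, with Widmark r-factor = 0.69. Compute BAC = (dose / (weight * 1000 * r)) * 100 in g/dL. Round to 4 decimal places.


Applying the Widmark formula:
BAC = (dose_g / (body_wt * 1000 * r)) * 100
Denominator = 50.9 * 1000 * 0.69 = 35121
BAC = (46.7 / 35121) * 100
BAC = 0.1330 g/dL

0.1330


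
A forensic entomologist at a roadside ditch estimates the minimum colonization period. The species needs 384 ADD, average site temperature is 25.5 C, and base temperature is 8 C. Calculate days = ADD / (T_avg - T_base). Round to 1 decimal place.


Insect development time:
Effective temperature = avg_temp - T_base = 25.5 - 8 = 17.5 C
Days = ADD / effective_temp = 384 / 17.5 = 21.9 days

21.9


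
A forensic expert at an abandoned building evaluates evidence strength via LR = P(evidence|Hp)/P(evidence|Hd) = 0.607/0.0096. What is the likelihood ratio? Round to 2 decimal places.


Likelihood ratio calculation:
LR = P(E|Hp) / P(E|Hd)
LR = 0.607 / 0.0096
LR = 63.23

63.23


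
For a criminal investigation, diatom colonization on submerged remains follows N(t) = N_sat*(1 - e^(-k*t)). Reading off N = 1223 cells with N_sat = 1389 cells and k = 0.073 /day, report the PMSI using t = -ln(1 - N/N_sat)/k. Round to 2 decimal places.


PMSI from diatom colonization curve:
N / N_sat = 1223 / 1389 = 0.88049
1 - N/N_sat = 0.11951
ln(1 - N/N_sat) = -2.124355
t = -ln(1 - N/N_sat) / k = -(-2.124355) / 0.073 = 29.10 days

29.10


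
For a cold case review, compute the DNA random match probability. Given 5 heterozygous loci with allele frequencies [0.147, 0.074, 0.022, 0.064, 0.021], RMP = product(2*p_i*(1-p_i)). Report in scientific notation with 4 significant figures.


Computing RMP for 5 loci:
Locus 1: 2 * 0.147 * 0.853 = 0.250782
Locus 2: 2 * 0.074 * 0.926 = 0.137048
Locus 3: 2 * 0.022 * 0.978 = 0.043032
Locus 4: 2 * 0.064 * 0.936 = 0.119808
Locus 5: 2 * 0.021 * 0.979 = 0.041118
RMP = 7.286e-06

7.286e-06


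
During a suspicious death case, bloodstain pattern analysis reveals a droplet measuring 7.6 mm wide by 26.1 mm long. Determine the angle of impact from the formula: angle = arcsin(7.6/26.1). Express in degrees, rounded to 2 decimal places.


Blood spatter impact angle calculation:
width / length = 7.6 / 26.1 = 0.291188
angle = arcsin(0.291188)
angle = 16.93 degrees

16.93


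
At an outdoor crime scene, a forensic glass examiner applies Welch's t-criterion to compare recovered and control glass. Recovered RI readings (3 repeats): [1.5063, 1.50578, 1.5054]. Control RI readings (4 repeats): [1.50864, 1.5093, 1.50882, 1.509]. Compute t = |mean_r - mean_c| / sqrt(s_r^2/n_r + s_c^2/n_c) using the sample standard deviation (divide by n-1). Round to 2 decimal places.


Welch's t-criterion for glass RI comparison:
Recovered mean = sum / n_r = 4.51748 / 3 = 1.5058267
Control mean = sum / n_c = 6.03576 / 4 = 1.50894
Recovered sample variance s_r^2 = 2.04133e-07
Control sample variance s_c^2 = 7.92e-08
Welch SE (unpooled) = sqrt(s_r^2/n_r + s_c^2/n_c) = sqrt(6.80444e-08 + 1.98e-08) = sqrt(8.78444e-08) = 0.000296386
|mean_r - mean_c| = 0.00311333
t = 0.00311333 / 0.000296386 = 10.50

10.50


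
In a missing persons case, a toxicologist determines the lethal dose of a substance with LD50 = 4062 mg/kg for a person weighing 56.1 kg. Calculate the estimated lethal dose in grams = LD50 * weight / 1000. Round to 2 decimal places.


Lethal dose calculation:
Lethal dose = LD50 * body_weight / 1000
= 4062 * 56.1 / 1000
= 227878.2 / 1000
= 227.88 g

227.88


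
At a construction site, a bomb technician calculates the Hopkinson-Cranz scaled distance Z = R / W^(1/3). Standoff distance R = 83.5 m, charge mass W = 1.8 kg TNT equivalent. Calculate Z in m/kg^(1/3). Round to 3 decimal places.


Scaled distance calculation:
W^(1/3) = 1.8^(1/3) = 1.21644
Z = R / W^(1/3) = 83.5 / 1.21644
Z = 68.643 m/kg^(1/3)

68.643


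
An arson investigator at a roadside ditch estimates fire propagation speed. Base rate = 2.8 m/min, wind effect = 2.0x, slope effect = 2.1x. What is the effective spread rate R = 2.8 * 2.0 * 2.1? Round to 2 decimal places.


Fire spread rate calculation:
R = R0 * wind_factor * slope_factor
= 2.8 * 2.0 * 2.1
= 5.6 * 2.1
= 11.76 m/min

11.76


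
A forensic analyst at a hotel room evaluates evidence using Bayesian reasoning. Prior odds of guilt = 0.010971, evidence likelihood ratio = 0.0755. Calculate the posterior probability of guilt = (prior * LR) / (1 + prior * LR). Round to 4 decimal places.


Bayesian evidence evaluation:
Posterior odds = prior_odds * LR = 0.010971 * 0.0755 = 0.0008283105
Posterior probability = posterior_odds / (1 + posterior_odds)
= 0.0008283105 / (1 + 0.0008283105)
= 0.0008283105 / 1.0008283105
= 0.0008

0.0008


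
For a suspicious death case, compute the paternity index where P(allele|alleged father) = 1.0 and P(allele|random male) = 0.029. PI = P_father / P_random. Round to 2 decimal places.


Paternity Index calculation:
PI = P(allele|father) / P(allele|random)
PI = 1.0 / 0.029
PI = 34.48

34.48


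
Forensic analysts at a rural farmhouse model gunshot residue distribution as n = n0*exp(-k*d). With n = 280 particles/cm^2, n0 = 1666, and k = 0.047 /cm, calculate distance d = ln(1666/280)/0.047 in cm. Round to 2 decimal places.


GSR distance calculation:
n0/n = 1666 / 280 = 5.95
ln(n0/n) = 1.783391
d = 1.783391 / 0.047 = 37.94 cm

37.94


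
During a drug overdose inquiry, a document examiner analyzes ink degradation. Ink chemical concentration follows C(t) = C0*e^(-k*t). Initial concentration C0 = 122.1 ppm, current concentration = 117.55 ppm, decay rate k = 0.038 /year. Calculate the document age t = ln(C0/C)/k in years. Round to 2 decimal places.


Document age estimation:
C0/C = 122.1 / 117.55 = 1.038707
ln(C0/C) = 0.037977
t = 0.037977 / 0.038 = 1.00 years

1.00


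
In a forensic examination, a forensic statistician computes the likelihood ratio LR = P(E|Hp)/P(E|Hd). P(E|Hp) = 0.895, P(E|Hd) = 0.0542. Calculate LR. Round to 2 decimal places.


Likelihood ratio calculation:
LR = P(E|Hp) / P(E|Hd)
LR = 0.895 / 0.0542
LR = 16.51

16.51


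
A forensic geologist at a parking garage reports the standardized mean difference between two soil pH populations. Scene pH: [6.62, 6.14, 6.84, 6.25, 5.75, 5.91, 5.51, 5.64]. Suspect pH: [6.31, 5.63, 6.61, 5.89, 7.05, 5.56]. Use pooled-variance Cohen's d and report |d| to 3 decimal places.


Pooled-variance Cohen's d for soil pH comparison:
Scene mean = 48.66 / 8 = 6.0825
Suspect mean = 37.05 / 6 = 6.175
Scene sample variance s_s^2 = 0.222564
Suspect sample variance s_c^2 = 0.34591
Pooled variance = ((n_s-1)*s_s^2 + (n_c-1)*s_c^2) / (n_s + n_c - 2) = 0.273958
Pooled SD = sqrt(0.273958) = 0.52341
Mean difference = -0.0925
|d| = |-0.0925| / 0.52341 = 0.177

0.177


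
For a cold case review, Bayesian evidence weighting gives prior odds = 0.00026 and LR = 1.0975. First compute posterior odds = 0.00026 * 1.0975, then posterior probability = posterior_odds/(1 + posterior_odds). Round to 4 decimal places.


Bayesian evidence evaluation:
Posterior odds = prior_odds * LR = 0.00026 * 1.0975 = 0.00028535
Posterior probability = posterior_odds / (1 + posterior_odds)
= 0.00028535 / (1 + 0.00028535)
= 0.00028535 / 1.00028535
= 0.0003

0.0003


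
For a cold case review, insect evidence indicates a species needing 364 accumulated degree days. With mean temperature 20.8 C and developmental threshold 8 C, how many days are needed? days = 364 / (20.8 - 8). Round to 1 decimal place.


Insect development time:
Effective temperature = avg_temp - T_base = 20.8 - 8 = 12.8 C
Days = ADD / effective_temp = 364 / 12.8 = 28.4 days

28.4


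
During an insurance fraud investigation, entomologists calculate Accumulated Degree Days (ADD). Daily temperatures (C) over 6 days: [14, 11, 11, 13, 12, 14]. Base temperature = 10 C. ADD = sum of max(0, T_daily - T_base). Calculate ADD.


Computing ADD day by day:
Day 1: max(0, 14 - 10) = 4
Day 2: max(0, 11 - 10) = 1
Day 3: max(0, 11 - 10) = 1
Day 4: max(0, 13 - 10) = 3
Day 5: max(0, 12 - 10) = 2
Day 6: max(0, 14 - 10) = 4
Total ADD = 15

15


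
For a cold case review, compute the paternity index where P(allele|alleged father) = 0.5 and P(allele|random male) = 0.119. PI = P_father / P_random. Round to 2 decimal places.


Paternity Index calculation:
PI = P(allele|father) / P(allele|random)
PI = 0.5 / 0.119
PI = 4.20

4.20


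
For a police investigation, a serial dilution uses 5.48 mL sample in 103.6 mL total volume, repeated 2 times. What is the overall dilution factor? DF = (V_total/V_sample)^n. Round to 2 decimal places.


Dilution factor calculation:
Single dilution = V_total / V_sample = 103.6 / 5.48 ≈ 18.905109
Number of dilutions = 2
Total DF = (103.6 / 5.48)^2 (full precision, rounded at the end) = 357.40

357.40


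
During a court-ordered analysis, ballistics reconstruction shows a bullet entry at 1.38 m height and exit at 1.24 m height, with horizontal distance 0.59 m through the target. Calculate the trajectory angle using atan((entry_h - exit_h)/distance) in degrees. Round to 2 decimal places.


Bullet trajectory angle:
Height difference = 1.38 - 1.24 = 0.14 m
angle = atan(0.14 / 0.59)
angle = atan(0.237288)
angle = 13.35 degrees

13.35


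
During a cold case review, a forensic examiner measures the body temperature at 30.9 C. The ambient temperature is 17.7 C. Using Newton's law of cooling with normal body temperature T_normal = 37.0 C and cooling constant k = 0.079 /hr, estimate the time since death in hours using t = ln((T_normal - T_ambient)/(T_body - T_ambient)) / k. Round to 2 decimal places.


Using Newton's law of cooling:
t = ln((T_normal - T_ambient) / (T_body - T_ambient)) / k
T_normal - T_ambient = 19.3
T_body - T_ambient = 13.2
Ratio = 1.462121
ln(ratio) = 0.379888
t = 0.379888 / 0.079 = 4.81 hours

4.81


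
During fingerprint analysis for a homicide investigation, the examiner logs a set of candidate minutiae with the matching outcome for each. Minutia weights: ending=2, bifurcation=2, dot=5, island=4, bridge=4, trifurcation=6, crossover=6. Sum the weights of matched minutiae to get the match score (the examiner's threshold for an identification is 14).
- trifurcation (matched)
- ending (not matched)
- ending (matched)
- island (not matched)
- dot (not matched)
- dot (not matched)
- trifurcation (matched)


Weighted minutiae match score:
  trifurcation: matched, +6 (running total 6)
  ending: not matched, +0
  ending: matched, +2 (running total 8)
  island: not matched, +0
  dot: not matched, +0
  dot: not matched, +0
  trifurcation: matched, +6 (running total 14)
Total score = 14
Threshold = 14; verdict = identification

14


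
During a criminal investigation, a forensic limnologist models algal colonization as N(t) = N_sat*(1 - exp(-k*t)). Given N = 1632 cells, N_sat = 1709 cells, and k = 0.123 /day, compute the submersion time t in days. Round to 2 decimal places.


PMSI from diatom colonization curve:
N / N_sat = 1632 / 1709 = 0.954944
1 - N/N_sat = 0.045056
ln(1 - N/N_sat) = -3.099849
t = -ln(1 - N/N_sat) / k = -(-3.099849) / 0.123 = 25.20 days

25.20


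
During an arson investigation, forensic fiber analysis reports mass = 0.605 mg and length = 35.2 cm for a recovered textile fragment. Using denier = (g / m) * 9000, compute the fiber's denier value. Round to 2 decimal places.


Denier calculation:
Mass in grams = 0.605 mg / 1000 = 0.000605 g
Length in meters = 35.2 cm / 100 = 0.352 m
Linear density = mass / length = 0.000605 / 0.352 = 0.00171875 g/m
Denier = (g/m) * 9000 = 0.00171875 * 9000 = 15.47

15.47


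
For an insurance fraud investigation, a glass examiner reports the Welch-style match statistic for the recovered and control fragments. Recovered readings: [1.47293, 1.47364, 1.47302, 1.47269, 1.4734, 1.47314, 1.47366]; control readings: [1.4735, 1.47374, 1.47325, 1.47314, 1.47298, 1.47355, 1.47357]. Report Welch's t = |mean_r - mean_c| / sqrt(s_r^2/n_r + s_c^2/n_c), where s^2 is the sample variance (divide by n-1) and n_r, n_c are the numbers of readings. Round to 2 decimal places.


Welch's t-criterion for glass RI comparison:
Recovered mean = sum / n_r = 10.31248 / 7 = 1.4732114
Control mean = sum / n_c = 10.31373 / 7 = 1.47339
Recovered sample variance s_r^2 = 1.35548e-07
Control sample variance s_c^2 = 7.38e-08
Welch SE (unpooled) = sqrt(s_r^2/n_r + s_c^2/n_c) = sqrt(1.93639e-08 + 1.05429e-08) = sqrt(2.99068e-08) = 0.000172936
|mean_r - mean_c| = 0.000178571
t = 0.000178571 / 0.000172936 = 1.03

1.03


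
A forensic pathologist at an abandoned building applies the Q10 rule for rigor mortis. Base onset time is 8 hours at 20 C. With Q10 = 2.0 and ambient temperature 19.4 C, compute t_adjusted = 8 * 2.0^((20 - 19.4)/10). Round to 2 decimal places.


Rigor mortis time adjustment:
Exponent = (T_ref - T_actual) / 10 = (20 - 19.4) / 10 = 0.06
Q10 factor = 2.0^0.06 = 1.04247
t_adjusted = 8 * 1.04247 = 8.34 hours

8.34


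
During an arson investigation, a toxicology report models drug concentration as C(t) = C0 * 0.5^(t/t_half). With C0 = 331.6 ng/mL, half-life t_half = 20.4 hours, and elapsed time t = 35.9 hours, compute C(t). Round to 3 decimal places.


Drug concentration decay:
Number of half-lives = t / t_half = 35.9 / 20.4 = 1.759804
Decay factor = 0.5^1.759804 = 0.29528828
C(t) = 331.6 * 0.29528828 = 97.918 ng/mL

97.918


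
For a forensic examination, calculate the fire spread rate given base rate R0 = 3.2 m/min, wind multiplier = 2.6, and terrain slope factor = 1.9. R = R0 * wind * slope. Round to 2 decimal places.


Fire spread rate calculation:
R = R0 * wind_factor * slope_factor
= 3.2 * 2.6 * 1.9
= 8.32 * 1.9
= 15.81 m/min

15.81


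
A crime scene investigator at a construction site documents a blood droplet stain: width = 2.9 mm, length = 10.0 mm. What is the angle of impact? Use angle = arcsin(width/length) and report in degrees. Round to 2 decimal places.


Blood spatter impact angle calculation:
width / length = 2.9 / 10.0 = 0.29
angle = arcsin(0.29)
angle = 16.86 degrees

16.86


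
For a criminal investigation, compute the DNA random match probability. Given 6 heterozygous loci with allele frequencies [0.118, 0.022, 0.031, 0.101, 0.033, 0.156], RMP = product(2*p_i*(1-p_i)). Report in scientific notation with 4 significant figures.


Computing RMP for 6 loci:
Locus 1: 2 * 0.118 * 0.882 = 0.208152
Locus 2: 2 * 0.022 * 0.978 = 0.043032
Locus 3: 2 * 0.031 * 0.969 = 0.060078
Locus 4: 2 * 0.101 * 0.899 = 0.181598
Locus 5: 2 * 0.033 * 0.967 = 0.063822
Locus 6: 2 * 0.156 * 0.844 = 0.263328
RMP = 1.642e-06

1.642e-06


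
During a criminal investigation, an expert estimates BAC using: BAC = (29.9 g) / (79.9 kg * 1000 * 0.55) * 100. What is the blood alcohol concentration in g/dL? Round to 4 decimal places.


Applying the Widmark formula:
BAC = (dose_g / (body_wt * 1000 * r)) * 100
Denominator = 79.9 * 1000 * 0.55 = 43945
BAC = (29.9 / 43945) * 100
BAC = 0.0680 g/dL

0.0680


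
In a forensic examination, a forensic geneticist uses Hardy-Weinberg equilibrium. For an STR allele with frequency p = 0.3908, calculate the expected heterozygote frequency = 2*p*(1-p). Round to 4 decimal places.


Hardy-Weinberg heterozygote frequency:
q = 1 - p = 1 - 0.3908 = 0.6092
2pq = 2 * 0.3908 * 0.6092 = 0.4762

0.4762


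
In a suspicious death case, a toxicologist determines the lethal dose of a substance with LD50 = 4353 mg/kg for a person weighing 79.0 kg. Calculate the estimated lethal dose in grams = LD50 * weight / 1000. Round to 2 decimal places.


Lethal dose calculation:
Lethal dose = LD50 * body_weight / 1000
= 4353 * 79.0 / 1000
= 343887 / 1000
= 343.89 g

343.89


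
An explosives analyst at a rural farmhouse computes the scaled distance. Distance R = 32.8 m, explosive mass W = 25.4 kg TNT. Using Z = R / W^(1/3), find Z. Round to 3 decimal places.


Scaled distance calculation:
W^(1/3) = 25.4^(1/3) = 2.93953
Z = R / W^(1/3) = 32.8 / 2.93953
Z = 11.158 m/kg^(1/3)

11.158


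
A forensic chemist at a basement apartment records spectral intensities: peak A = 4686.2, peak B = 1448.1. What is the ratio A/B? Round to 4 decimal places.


Spectral peak ratio:
Peak A = 4686.2 counts
Peak B = 1448.1 counts
Ratio = 4686.2 / 1448.1 = 3.2361

3.2361


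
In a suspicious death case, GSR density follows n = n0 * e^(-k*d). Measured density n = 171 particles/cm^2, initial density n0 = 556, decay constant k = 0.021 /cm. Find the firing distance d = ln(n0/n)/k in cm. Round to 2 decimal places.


GSR distance calculation:
n0/n = 556 / 171 = 3.251462
ln(n0/n) = 1.179105
d = 1.179105 / 0.021 = 56.15 cm

56.15


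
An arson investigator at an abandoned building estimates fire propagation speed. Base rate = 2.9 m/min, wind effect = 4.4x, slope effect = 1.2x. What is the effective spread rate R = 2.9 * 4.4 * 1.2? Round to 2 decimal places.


Fire spread rate calculation:
R = R0 * wind_factor * slope_factor
= 2.9 * 4.4 * 1.2
= 12.76 * 1.2
= 15.31 m/min

15.31


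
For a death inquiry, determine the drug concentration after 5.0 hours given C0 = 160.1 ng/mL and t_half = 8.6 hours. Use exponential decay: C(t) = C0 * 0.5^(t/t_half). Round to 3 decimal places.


Drug concentration decay:
Number of half-lives = t / t_half = 5.0 / 8.6 = 0.581395
Decay factor = 0.5^0.581395 = 0.66831724
C(t) = 160.1 * 0.66831724 = 106.998 ng/mL

106.998


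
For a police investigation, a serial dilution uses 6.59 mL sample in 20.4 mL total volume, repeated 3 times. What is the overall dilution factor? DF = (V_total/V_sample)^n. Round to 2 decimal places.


Dilution factor calculation:
Single dilution = V_total / V_sample = 20.4 / 6.59 ≈ 3.095599
Number of dilutions = 3
Total DF = (20.4 / 6.59)^3 (full precision, rounded at the end) = 29.66

29.66


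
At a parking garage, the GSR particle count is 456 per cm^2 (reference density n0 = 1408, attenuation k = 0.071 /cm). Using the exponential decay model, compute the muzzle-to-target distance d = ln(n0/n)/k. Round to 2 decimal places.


GSR distance calculation:
n0/n = 1408 / 456 = 3.087719
ln(n0/n) = 1.127433
d = 1.127433 / 0.071 = 15.88 cm

15.88


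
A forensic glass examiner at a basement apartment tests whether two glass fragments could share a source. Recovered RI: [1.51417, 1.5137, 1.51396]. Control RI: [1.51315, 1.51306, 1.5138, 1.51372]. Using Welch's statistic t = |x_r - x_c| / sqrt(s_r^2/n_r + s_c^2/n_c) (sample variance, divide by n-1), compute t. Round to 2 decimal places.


Welch's t-criterion for glass RI comparison:
Recovered mean = sum / n_r = 4.54183 / 3 = 1.5139433
Control mean = sum / n_c = 6.05373 / 4 = 1.5134325
Recovered sample variance s_r^2 = 5.54333e-08
Control sample variance s_c^2 = 1.45425e-07
Welch SE (unpooled) = sqrt(s_r^2/n_r + s_c^2/n_c) = sqrt(1.84778e-08 + 3.63562e-08) = sqrt(5.4834e-08) = 0.000234167
|mean_r - mean_c| = 0.000510833
t = 0.000510833 / 0.000234167 = 2.18

2.18


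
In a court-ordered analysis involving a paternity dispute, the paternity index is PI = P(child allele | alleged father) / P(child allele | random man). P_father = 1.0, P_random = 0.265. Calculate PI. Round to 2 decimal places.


Paternity Index calculation:
PI = P(allele|father) / P(allele|random)
PI = 1.0 / 0.265
PI = 3.77

3.77


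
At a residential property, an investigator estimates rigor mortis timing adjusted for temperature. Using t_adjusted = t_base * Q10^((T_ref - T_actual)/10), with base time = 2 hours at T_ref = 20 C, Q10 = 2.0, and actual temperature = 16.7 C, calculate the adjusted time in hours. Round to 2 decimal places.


Rigor mortis time adjustment:
Exponent = (T_ref - T_actual) / 10 = (20 - 16.7) / 10 = 0.33
Q10 factor = 2.0^0.33 = 1.25701
t_adjusted = 2 * 1.25701 = 2.51 hours

2.51


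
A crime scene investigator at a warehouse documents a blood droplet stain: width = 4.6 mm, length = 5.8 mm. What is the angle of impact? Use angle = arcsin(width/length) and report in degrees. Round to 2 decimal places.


Blood spatter impact angle calculation:
width / length = 4.6 / 5.8 = 0.793103
angle = arcsin(0.793103)
angle = 52.48 degrees

52.48


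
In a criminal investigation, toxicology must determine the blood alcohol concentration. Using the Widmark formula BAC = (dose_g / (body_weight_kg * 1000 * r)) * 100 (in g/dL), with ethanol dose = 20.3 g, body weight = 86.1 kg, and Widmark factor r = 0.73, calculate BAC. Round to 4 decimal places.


Applying the Widmark formula:
BAC = (dose_g / (body_wt * 1000 * r)) * 100
Denominator = 86.1 * 1000 * 0.73 = 62853
BAC = (20.3 / 62853) * 100
BAC = 0.0323 g/dL

0.0323


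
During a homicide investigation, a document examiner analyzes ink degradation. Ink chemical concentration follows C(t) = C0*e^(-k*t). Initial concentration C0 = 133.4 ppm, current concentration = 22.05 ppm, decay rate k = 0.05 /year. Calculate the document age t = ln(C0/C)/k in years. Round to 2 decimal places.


Document age estimation:
C0/C = 133.4 / 22.05 = 6.049887
ln(C0/C) = 1.80004
t = 1.80004 / 0.05 = 36.00 years

36.00


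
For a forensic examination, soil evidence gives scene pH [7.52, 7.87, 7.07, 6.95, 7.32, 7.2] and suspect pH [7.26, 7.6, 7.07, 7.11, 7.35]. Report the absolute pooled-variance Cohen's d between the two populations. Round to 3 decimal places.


Pooled-variance Cohen's d for soil pH comparison:
Scene mean = 43.93 / 6 = 7.321667
Suspect mean = 36.39 / 5 = 7.278
Scene sample variance s_s^2 = 0.111257
Suspect sample variance s_c^2 = 0.04517
Pooled variance = ((n_s-1)*s_s^2 + (n_c-1)*s_c^2) / (n_s + n_c - 2) = 0.081885
Pooled SD = sqrt(0.081885) = 0.286156
Mean difference = 0.043667
|d| = |0.043667| / 0.286156 = 0.153

0.153


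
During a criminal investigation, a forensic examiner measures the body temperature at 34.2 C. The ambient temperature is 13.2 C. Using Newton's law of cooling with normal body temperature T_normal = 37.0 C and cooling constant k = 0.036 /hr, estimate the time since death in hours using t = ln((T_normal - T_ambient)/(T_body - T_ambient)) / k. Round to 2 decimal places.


Using Newton's law of cooling:
t = ln((T_normal - T_ambient) / (T_body - T_ambient)) / k
T_normal - T_ambient = 23.8
T_body - T_ambient = 21.0
Ratio = 1.133333
ln(ratio) = 0.125163
t = 0.125163 / 0.036 = 3.48 hours

3.48


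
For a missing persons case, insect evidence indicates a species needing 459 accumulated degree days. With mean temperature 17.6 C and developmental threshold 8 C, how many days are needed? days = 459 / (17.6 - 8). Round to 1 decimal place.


Insect development time:
Effective temperature = avg_temp - T_base = 17.6 - 8 = 9.6 C
Days = ADD / effective_temp = 459 / 9.6 = 47.8 days

47.8


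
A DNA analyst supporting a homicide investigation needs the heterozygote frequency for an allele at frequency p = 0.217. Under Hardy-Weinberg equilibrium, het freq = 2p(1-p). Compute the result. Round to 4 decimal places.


Hardy-Weinberg heterozygote frequency:
q = 1 - p = 1 - 0.217 = 0.783
2pq = 2 * 0.217 * 0.783 = 0.3398

0.3398


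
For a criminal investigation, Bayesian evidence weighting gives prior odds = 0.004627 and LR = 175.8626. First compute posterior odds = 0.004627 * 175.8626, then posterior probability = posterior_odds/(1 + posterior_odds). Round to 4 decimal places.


Bayesian evidence evaluation:
Posterior odds = prior_odds * LR = 0.004627 * 175.8626 = 0.8137163
Posterior probability = posterior_odds / (1 + posterior_odds)
= 0.8137163 / (1 + 0.8137163)
= 0.8137163 / 1.8137163
= 0.4486

0.4486


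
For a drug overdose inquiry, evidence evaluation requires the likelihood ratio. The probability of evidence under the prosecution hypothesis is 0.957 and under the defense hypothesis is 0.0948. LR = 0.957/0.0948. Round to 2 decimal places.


Likelihood ratio calculation:
LR = P(E|Hp) / P(E|Hd)
LR = 0.957 / 0.0948
LR = 10.09

10.09


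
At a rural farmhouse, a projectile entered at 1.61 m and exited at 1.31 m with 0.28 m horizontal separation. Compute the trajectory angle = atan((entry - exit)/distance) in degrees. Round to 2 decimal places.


Bullet trajectory angle:
Height difference = 1.61 - 1.31 = 0.3 m
angle = atan(0.3 / 0.28)
angle = atan(1.071429)
angle = 46.97 degrees

46.97


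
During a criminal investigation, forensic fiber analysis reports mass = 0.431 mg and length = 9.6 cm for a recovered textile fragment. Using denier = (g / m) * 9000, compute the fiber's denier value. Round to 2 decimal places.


Denier calculation:
Mass in grams = 0.431 mg / 1000 = 0.000431 g
Length in meters = 9.6 cm / 100 = 0.096 m
Linear density = mass / length = 0.000431 / 0.096 = 0.00448958 g/m
Denier = (g/m) * 9000 = 0.00448958 * 9000 = 40.41

40.41


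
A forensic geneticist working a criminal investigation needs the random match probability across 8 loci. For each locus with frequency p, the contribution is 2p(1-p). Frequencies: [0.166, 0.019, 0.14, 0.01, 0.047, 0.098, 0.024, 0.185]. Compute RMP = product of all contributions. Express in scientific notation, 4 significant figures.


Computing RMP for 8 loci:
Locus 1: 2 * 0.166 * 0.834 = 0.276888
Locus 2: 2 * 0.019 * 0.981 = 0.037278
Locus 3: 2 * 0.14 * 0.86 = 0.2408
Locus 4: 2 * 0.01 * 0.99 = 0.0198
Locus 5: 2 * 0.047 * 0.953 = 0.089582
Locus 6: 2 * 0.098 * 0.902 = 0.176792
Locus 7: 2 * 0.024 * 0.976 = 0.046848
Locus 8: 2 * 0.185 * 0.815 = 0.30155
RMP = 1.101e-08

1.101e-08


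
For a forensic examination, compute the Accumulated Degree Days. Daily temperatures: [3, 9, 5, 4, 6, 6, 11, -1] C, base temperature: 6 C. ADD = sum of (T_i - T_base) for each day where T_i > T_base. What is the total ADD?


Computing ADD day by day:
Day 1: max(0, 3 - 6) = 0
Day 2: max(0, 9 - 6) = 3
Day 3: max(0, 5 - 6) = 0
Day 4: max(0, 4 - 6) = 0
Day 5: max(0, 6 - 6) = 0
Day 6: max(0, 6 - 6) = 0
Day 7: max(0, 11 - 6) = 5
Day 8: max(0, -1 - 6) = 0
Total ADD = 8

8


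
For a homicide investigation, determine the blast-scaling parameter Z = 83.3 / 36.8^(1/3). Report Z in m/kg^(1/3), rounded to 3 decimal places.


Scaled distance calculation:
W^(1/3) = 36.8^(1/3) = 3.326207
Z = R / W^(1/3) = 83.3 / 3.326207
Z = 25.044 m/kg^(1/3)

25.044


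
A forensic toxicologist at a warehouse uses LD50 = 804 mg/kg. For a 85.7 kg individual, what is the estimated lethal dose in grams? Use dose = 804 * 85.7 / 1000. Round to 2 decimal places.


Lethal dose calculation:
Lethal dose = LD50 * body_weight / 1000
= 804 * 85.7 / 1000
= 68902.8 / 1000
= 68.90 g

68.90


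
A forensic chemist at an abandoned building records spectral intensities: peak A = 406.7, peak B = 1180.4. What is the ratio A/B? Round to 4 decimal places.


Spectral peak ratio:
Peak A = 406.7 counts
Peak B = 1180.4 counts
Ratio = 406.7 / 1180.4 = 0.3445

0.3445


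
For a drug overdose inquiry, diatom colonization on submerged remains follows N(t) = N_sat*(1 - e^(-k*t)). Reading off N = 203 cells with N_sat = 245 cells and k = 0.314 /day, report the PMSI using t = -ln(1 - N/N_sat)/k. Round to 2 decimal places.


PMSI from diatom colonization curve:
N / N_sat = 203 / 245 = 0.828571
1 - N/N_sat = 0.171429
ln(1 - N/N_sat) = -1.763586
t = -ln(1 - N/N_sat) / k = -(-1.763586) / 0.314 = 5.62 days

5.62


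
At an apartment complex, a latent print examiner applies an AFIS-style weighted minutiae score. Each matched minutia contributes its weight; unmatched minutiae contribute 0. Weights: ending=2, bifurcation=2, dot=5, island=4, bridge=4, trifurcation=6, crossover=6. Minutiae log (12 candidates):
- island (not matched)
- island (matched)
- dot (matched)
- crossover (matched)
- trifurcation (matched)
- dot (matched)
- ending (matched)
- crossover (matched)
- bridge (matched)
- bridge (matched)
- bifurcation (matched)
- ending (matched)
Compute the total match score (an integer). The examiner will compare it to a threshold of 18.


Weighted minutiae match score:
  island: not matched, +0
  island: matched, +4 (running total 4)
  dot: matched, +5 (running total 9)
  crossover: matched, +6 (running total 15)
  trifurcation: matched, +6 (running total 21)
  dot: matched, +5 (running total 26)
  ending: matched, +2 (running total 28)
  crossover: matched, +6 (running total 34)
  bridge: matched, +4 (running total 38)
  bridge: matched, +4 (running total 42)
  bifurcation: matched, +2 (running total 44)
  ending: matched, +2 (running total 46)
Total score = 46
Threshold = 18; verdict = identification

46


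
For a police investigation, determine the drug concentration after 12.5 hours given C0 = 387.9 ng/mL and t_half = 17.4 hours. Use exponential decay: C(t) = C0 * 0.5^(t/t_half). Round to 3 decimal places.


Drug concentration decay:
Number of half-lives = t / t_half = 12.5 / 17.4 = 0.718391
Decay factor = 0.5^0.718391 = 0.6077749
C(t) = 387.9 * 0.6077749 = 235.756 ng/mL

235.756


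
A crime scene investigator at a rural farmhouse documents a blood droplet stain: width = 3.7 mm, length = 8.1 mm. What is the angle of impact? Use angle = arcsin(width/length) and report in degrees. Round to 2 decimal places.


Blood spatter impact angle calculation:
width / length = 3.7 / 8.1 = 0.45679
angle = arcsin(0.45679)
angle = 27.18 degrees

27.18


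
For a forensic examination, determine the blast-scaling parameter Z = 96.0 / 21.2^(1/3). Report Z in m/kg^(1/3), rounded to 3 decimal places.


Scaled distance calculation:
W^(1/3) = 21.2^(1/3) = 2.767655
Z = R / W^(1/3) = 96.0 / 2.767655
Z = 34.686 m/kg^(1/3)

34.686


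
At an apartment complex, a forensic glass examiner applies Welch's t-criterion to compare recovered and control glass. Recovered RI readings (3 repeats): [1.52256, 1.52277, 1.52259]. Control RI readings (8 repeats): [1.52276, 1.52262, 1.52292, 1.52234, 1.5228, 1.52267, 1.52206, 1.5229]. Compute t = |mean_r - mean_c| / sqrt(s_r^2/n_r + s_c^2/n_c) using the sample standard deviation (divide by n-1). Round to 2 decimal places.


Welch's t-criterion for glass RI comparison:
Recovered mean = sum / n_r = 4.56792 / 3 = 1.52264
Control mean = sum / n_c = 12.18107 / 8 = 1.5226338
Recovered sample variance s_r^2 = 1.29e-08
Control sample variance s_c^2 = 8.76268e-08
Welch SE (unpooled) = sqrt(s_r^2/n_r + s_c^2/n_c) = sqrt(4.3e-09 + 1.09533e-08) = sqrt(1.52533e-08) = 0.000123504
|mean_r - mean_c| = 6.25e-06
t = 6.25e-06 / 0.000123504 = 0.05

0.05


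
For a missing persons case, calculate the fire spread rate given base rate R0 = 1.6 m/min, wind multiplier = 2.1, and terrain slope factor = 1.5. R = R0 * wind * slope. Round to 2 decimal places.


Fire spread rate calculation:
R = R0 * wind_factor * slope_factor
= 1.6 * 2.1 * 1.5
= 3.36 * 1.5
= 5.04 m/min

5.04


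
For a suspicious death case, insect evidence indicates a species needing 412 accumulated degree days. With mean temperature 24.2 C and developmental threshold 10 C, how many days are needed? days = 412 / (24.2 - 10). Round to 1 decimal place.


Insect development time:
Effective temperature = avg_temp - T_base = 24.2 - 10 = 14.2 C
Days = ADD / effective_temp = 412 / 14.2 = 29.0 days

29.0


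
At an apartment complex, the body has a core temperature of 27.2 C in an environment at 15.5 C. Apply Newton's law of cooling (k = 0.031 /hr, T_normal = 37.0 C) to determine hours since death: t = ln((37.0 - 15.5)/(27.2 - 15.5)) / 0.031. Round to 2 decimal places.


Using Newton's law of cooling:
t = ln((T_normal - T_ambient) / (T_body - T_ambient)) / k
T_normal - T_ambient = 21.5
T_body - T_ambient = 11.7
Ratio = 1.837607
ln(ratio) = 0.608464
t = 0.608464 / 0.031 = 19.63 hours

19.63


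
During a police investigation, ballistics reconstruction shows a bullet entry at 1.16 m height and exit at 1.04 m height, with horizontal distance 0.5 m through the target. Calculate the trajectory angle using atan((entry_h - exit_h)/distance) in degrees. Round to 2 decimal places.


Bullet trajectory angle:
Height difference = 1.16 - 1.04 = 0.12 m
angle = atan(0.12 / 0.5)
angle = atan(0.24)
angle = 13.50 degrees

13.50


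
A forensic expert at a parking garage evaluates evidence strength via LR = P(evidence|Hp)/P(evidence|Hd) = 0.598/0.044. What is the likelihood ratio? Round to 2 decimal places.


Likelihood ratio calculation:
LR = P(E|Hp) / P(E|Hd)
LR = 0.598 / 0.044
LR = 13.59

13.59
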